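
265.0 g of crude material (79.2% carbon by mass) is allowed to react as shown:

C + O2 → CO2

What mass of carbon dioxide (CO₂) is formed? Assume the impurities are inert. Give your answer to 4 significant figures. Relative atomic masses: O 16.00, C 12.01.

Mass of pure C = 265.0 g × 0.792 = 209.88 g.
M(C) = 12.01 g/mol.
M(CO2) = 12.01 + 2(16.00) = 44.01 g/mol.
n(C) = 209.88 g / 12.01 g/mol = 17.475 mol.
From the equation the C:CO2 mole ratio is 1:1, so n(CO2) = 17.475 × 1/1 = 17.475 mol.
Mass of CO2 = 17.475 mol × 44.01 g/mol = 769.09 g.

769.1 g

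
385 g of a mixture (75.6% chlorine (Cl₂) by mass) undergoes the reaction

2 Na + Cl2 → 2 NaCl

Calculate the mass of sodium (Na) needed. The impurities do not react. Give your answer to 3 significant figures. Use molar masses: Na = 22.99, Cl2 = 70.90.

189 g

Mass of pure Cl2 = 385 g × 0.756 = 291.1 g.
n(Cl2) = 291.1 g / 70.90 g/mol = 4.105 mol.
From the equation the Cl2:Na mole ratio is 1:2, so n(Na) = 4.105 × 2/1 = 8.210 mol.
Mass of Na = 8.210 mol × 22.99 g/mol = 188.8 g.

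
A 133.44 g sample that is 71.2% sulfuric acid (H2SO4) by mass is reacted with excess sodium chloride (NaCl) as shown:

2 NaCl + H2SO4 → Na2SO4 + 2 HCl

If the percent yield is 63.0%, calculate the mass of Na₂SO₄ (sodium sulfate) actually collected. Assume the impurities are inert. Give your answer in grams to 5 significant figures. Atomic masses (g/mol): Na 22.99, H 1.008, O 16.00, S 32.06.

Pure H2SO4 available = 133.44 g × 0.712 = 95.0093 g.
M(H2SO4) = 2(1.008) + 32.06 + 4(16.00) = 98.076 g/mol.
M(Na2SO4) = 2(22.99) + 32.06 + 4(16.00) = 142.04 g/mol.
n(H2SO4) = 95.0093 g / 98.076 g/mol = 0.968731 mol.
From the equation the H2SO4:Na2SO4 mole ratio is 1:1, so n(Na2SO4) = 0.968731 × 1/1 = 0.968731 mol.
Mass of Na2SO4 = 0.968731 mol × 142.04 g/mol = 137.599 g.
Actual mass collected = 137.599 g × 0.630 = 86.6871 g.

86.687 g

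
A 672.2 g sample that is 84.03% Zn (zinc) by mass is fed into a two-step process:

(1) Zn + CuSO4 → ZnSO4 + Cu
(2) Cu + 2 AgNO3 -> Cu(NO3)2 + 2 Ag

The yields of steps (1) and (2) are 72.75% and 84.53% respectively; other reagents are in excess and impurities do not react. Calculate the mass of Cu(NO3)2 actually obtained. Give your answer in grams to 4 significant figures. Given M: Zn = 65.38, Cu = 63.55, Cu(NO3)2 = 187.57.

996.5 g

Pure Zn = 672.2 × 0.8403 = 564.85 g.
n(Zn) = 564.85 / 65.38 = 8.6395 mol.
Step 1 (Zn:Cu = 1:1): theoretical n(Cu) = 8.6395 mol; at 72.75% yield, n(Cu) = 6.2852 mol.
Step 2 (Cu:Cu(NO3)2 = 1:1): theoretical n(Cu(NO3)2) = 6.2852 mol, so theoretical mass = 6.2852 × 187.57 = 1178.9 g.
At 84.53% yield, actual mass of Cu(NO3)2 = 1178.9 × 0.8453 = 996.54 g.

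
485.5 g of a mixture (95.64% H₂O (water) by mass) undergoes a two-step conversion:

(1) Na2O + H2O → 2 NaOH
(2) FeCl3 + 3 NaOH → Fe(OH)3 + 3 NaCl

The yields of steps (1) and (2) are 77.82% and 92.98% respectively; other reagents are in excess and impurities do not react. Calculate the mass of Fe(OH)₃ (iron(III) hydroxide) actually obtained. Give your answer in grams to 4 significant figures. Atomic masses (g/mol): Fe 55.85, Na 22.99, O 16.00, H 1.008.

Pure H2O = 485.5 × 0.9564 = 464.33 g.
M(H2O) = 2(1.008) + 16.00 = 18.016 g/mol.
M(Fe(OH)3) = 55.85 + 3(16.00) + 3(1.008) = 106.874 g/mol.
n(H2O) = 464.33 / 18.016 = 25.773 mol.
Step 1 (H2O:NaOH = 1:2): theoretical n(NaOH) = 51.547 mol; at 77.82% yield, n(NaOH) = 40.114 mol.
Step 2 (NaOH:Fe(OH)3 = 3:1): theoretical n(Fe(OH)3) = 13.371 mol, so theoretical mass = 13.371 × 106.874 = 1429.0 g.
At 92.98% yield, actual mass of Fe(OH)3 = 1429.0 × 0.9298 = 1328.7 g.

1329 g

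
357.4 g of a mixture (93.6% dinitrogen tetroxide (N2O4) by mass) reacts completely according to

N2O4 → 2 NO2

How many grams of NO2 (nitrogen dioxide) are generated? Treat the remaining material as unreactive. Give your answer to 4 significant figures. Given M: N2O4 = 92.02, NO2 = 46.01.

Mass of pure N2O4 = 357.4 g × 0.936 = 334.53 g.
n(N2O4) = 334.53 g / 92.02 g/mol = 3.6354 mol.
From the equation the N2O4:NO2 mole ratio is 1:2, so n(NO2) = 3.6354 × 2/1 = 7.2707 mol.
Mass of NO2 = 7.2707 mol × 46.01 g/mol = 334.53 g.

334.5 g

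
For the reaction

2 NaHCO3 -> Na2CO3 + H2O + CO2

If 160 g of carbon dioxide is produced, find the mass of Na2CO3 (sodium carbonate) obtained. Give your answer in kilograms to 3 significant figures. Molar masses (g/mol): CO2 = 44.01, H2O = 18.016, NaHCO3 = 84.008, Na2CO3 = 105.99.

0.385 kg

n(CO2) = 160.0 g / 44.01 g/mol = 3.636 mol.
From the equation the CO2:Na2CO3 mole ratio is 1:1, so n(Na2CO3) = 3.636 × 1/1 = 3.636 mol.
Mass of Na2CO3 = 3.636 mol × 105.99 g/mol = 385.3 g.
Converting to kg: 385.3 g = 0.385 kg.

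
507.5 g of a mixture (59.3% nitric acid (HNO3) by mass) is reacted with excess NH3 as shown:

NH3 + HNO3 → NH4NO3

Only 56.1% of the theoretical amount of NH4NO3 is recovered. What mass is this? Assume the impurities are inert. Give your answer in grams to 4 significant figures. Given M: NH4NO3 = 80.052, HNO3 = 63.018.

214.5 g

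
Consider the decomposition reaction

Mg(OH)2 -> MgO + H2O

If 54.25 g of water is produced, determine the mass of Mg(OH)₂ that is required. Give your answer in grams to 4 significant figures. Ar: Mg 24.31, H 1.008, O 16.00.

175.6 g

M(H2O) = 2(1.008) + 16.00 = 18.016 g/mol.
M(Mg(OH)2) = 24.31 + 2(16.00) + 2(1.008) = 58.326 g/mol.
n(H2O) = 54.250 g / 18.016 g/mol = 3.0112 mol.
From the equation the H2O:Mg(OH)2 mole ratio is 1:1, so n(Mg(OH)2) = 3.0112 × 1/1 = 3.0112 mol.
Mass of Mg(OH)2 = 3.0112 mol × 58.326 g/mol = 175.63 g.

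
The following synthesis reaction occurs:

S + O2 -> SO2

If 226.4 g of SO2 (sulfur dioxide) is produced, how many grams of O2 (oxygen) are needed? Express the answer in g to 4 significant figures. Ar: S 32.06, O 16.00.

113.1 g

M(SO2) = 32.06 + 2(16.00) = 64.06 g/mol.
M(O2) = 2(16.00) = 32.00 g/mol.
n(SO2) = 226.40 g / 64.06 g/mol = 3.5342 mol.
From the equation the SO2:O2 mole ratio is 1:1, so n(O2) = 3.5342 × 1/1 = 3.5342 mol.
Mass of O2 = 3.5342 mol × 32.00 g/mol = 113.09 g.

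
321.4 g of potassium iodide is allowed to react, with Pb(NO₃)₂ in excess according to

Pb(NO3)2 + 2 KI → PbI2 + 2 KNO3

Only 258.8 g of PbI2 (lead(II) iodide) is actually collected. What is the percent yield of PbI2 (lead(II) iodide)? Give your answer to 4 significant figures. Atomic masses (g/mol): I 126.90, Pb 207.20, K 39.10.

M(KI) = 39.10 + 126.90 = 166.00 g/mol.
M(PbI2) = 207.20 + 2(126.90) = 461.00 g/mol.
n(KI) = 321.40 g / 166.00 g/mol = 1.9361 mol.
From the equation the KI:PbI2 mole ratio is 2:1, so n(PbI2) = 1.9361 × 1/2 = 0.96807 mol.
Mass of PbI2 = 0.96807 mol × 461.00 g/mol = 446.28 g.
This is the theoretical yield. Percent yield = 258.8 g / 446.28 g × 100% = 57.990%.

57.99 %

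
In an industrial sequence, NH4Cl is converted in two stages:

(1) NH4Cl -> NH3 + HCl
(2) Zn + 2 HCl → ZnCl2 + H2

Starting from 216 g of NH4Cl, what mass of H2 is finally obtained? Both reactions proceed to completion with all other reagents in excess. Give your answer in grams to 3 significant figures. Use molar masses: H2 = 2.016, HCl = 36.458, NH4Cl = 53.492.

4.07 g

n(NH4Cl) = 216.0 / 53.492 = 4.038 mol.
Step 1 gives a 1:1 ratio of NH4Cl to HCl, so n(HCl) = 4.038 mol.
In step 2 the HCl:H2 ratio is 2:1, so n(H2) = 2.019 mol.
Mass of H2 = 2.019 × 2.016 = 4.070 g.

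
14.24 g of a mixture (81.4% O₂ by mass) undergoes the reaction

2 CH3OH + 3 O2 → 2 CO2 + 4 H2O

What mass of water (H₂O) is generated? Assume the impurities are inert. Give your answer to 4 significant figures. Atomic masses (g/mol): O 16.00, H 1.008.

8.701 g

Mass of pure O2 = 14.24 g × 0.814 = 11.591 g.
M(O2) = 2(16.00) = 32.00 g/mol.
M(H2O) = 2(1.008) + 16.00 = 18.016 g/mol.
n(O2) = 11.591 g / 32.00 g/mol = 0.36223 mol.
From the equation the O2:H2O mole ratio is 3:4, so n(H2O) = 0.36223 × 4/3 = 0.48297 mol.
Mass of H2O = 0.48297 mol × 18.016 g/mol = 8.7012 g.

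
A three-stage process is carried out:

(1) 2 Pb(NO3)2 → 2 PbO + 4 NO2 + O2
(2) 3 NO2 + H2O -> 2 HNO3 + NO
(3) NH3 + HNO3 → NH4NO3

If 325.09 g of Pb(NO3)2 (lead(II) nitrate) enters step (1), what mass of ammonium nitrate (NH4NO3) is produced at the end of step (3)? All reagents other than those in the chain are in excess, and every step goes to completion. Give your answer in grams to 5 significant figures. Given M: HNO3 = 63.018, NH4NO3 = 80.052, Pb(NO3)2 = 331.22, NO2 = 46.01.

n(Pb(NO3)2) = 325.09 / 331.22 = 0.981493 mol.
Reaction (1): Pb(NO3)2→NO2 ratio 2:4 ⇒ n(NO2) = 1.96299 mol.
Reaction (2): NO2→HNO3 ratio 3:2 ⇒ n(HNO3) = 1.30866 mol.
Reaction (3): HNO3→NH4NO3 ratio 1:1 ⇒ n(NH4NO3) = 1.30866 mol.
Mass of NH4NO3 = 1.30866 × 80.052 = 104.761 g.

104.76 g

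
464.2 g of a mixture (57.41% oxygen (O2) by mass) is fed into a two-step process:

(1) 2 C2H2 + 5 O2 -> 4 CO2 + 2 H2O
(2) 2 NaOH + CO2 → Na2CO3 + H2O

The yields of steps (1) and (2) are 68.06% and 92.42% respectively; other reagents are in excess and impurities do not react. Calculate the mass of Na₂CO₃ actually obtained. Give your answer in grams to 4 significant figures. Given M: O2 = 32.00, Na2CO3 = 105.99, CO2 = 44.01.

Pure O2 = 464.2 × 0.5741 = 266.50 g.
n(O2) = 266.50 / 32.00 = 8.3280 mol.
Step 1 (O2:CO2 = 5:4): theoretical n(CO2) = 6.6624 mol; at 68.06% yield, n(CO2) = 4.5345 mol.
Step 2 (CO2:Na2CO3 = 1:1): theoretical n(Na2CO3) = 4.5345 mol, so theoretical mass = 4.5345 × 105.99 = 480.61 g.
At 92.42% yield, actual mass of Na2CO3 = 480.61 × 0.9242 = 444.18 g.

444.2 g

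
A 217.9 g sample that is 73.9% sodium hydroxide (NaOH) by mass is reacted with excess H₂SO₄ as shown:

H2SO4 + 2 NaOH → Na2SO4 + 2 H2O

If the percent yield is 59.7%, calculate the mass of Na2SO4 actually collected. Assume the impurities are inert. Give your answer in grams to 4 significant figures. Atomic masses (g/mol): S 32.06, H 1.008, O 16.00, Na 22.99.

Pure NaOH available = 217.9 g × 0.739 = 161.03 g.
M(NaOH) = 22.99 + 16.00 + 1.008 = 39.998 g/mol.
M(Na2SO4) = 2(22.99) + 32.06 + 4(16.00) = 142.04 g/mol.
n(NaOH) = 161.03 g / 39.998 g/mol = 4.0259 mol.
From the equation the NaOH:Na2SO4 mole ratio is 2:1, so n(Na2SO4) = 4.0259 × 1/2 = 2.0130 mol.
Mass of Na2SO4 = 2.0130 mol × 142.04 g/mol = 285.92 g.
Actual mass collected = 285.92 g × 0.597 = 170.69 g.

170.7 g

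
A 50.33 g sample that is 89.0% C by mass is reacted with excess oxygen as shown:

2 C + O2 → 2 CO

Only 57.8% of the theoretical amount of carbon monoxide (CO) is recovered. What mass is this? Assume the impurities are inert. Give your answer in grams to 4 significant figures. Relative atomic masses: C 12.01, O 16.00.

Pure C available = 50.33 g × 0.890 = 44.794 g.
M(C) = 12.01 g/mol.
M(CO) = 12.01 + 16.00 = 28.01 g/mol.
n(C) = 44.794 g / 12.01 g/mol = 3.7297 mol.
From the equation the C:CO mole ratio is 2:2, so n(CO) = 3.7297 × 2/2 = 3.7297 mol.
Mass of CO = 3.7297 mol × 28.01 g/mol = 104.47 g.
Actual mass collected = 104.47 g × 0.578 = 60.383 g.

60.38 g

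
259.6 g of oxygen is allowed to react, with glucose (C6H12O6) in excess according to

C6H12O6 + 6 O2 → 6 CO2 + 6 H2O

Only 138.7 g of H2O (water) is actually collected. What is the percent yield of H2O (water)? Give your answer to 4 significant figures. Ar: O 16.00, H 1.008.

94.90 %

M(O2) = 2(16.00) = 32.00 g/mol.
M(H2O) = 2(1.008) + 16.00 = 18.016 g/mol.
n(O2) = 259.60 g / 32.00 g/mol = 8.1125 mol.
From the equation the O2:H2O mole ratio is 6:6, so n(H2O) = 8.1125 × 6/6 = 8.1125 mol.
Mass of H2O = 8.1125 mol × 18.016 g/mol = 146.15 g.
This is the theoretical yield. Percent yield = 138.7 g / 146.15 g × 100% = 94.899%.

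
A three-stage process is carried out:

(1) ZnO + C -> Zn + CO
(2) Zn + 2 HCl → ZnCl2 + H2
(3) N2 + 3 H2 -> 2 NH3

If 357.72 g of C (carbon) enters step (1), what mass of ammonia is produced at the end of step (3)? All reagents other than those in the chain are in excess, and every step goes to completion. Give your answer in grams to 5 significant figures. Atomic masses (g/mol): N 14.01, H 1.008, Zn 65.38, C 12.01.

338.24 g

M(C) = 12.01 g/mol.
M(NH3) = 14.01 + 3(1.008) = 17.034 g/mol.
n(C) = 357.72 / 12.01 = 29.7852 mol.
Reaction (1): C→Zn ratio 1:1 ⇒ n(Zn) = 29.7852 mol.
Reaction (2): Zn→H2 ratio 1:1 ⇒ n(H2) = 29.7852 mol.
Reaction (3): H2→NH3 ratio 3:2 ⇒ n(NH3) = 19.8568 mol.
Mass of NH3 = 19.8568 × 17.034 = 338.240 g.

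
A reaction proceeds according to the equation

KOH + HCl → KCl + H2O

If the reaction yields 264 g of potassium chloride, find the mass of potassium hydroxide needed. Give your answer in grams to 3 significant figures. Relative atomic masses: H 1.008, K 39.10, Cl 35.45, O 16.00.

M(KCl) = 39.10 + 35.45 = 74.55 g/mol.
M(KOH) = 39.10 + 16.00 + 1.008 = 56.108 g/mol.
n(KCl) = 264.0 g / 74.55 g/mol = 3.541 mol.
From the equation the KCl:KOH mole ratio is 1:1, so n(KOH) = 3.541 × 1/1 = 3.541 mol.
Mass of KOH = 3.541 mol × 56.108 g/mol = 198.7 g.

199 g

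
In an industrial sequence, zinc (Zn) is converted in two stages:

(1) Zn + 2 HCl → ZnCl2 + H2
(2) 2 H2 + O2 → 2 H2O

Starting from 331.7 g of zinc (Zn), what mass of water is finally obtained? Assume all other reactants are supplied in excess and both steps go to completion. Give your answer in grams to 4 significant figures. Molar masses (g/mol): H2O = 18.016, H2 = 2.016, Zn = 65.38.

91.40 g

n(Zn) = 331.70 / 65.38 = 5.0734 mol.
Step 1 gives a 1:1 ratio of Zn to H2, so n(H2) = 5.0734 mol.
In step 2 the H2:H2O ratio is 2:2, so n(H2O) = 5.0734 mol.
Mass of H2O = 5.0734 × 18.016 = 91.403 g.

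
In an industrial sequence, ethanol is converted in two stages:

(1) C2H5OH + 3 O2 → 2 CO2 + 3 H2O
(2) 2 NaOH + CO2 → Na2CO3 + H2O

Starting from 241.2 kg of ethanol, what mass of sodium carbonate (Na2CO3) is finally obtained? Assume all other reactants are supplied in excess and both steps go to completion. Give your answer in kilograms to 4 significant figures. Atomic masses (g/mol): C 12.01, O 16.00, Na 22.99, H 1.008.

M(C2H5OH) = 2(12.01) + 6(1.008) + 16.00 = 46.068 g/mol.
M(Na2CO3) = 2(22.99) + 12.01 + 3(16.00) = 105.99 g/mol.
241.2 kg = 241200 g.
n(C2H5OH) = 241200 / 46.068 = 5235.7 mol.
Step 1 gives a 1:2 ratio of C2H5OH to CO2, so n(CO2) = 10471 mol.
In step 2 the CO2:Na2CO3 ratio is 1:1, so n(Na2CO3) = 10471 mol.
Mass of Na2CO3 = 10471 × 105.99 = 1.1099 × 10^6 g = 1110 kg.

1110 kg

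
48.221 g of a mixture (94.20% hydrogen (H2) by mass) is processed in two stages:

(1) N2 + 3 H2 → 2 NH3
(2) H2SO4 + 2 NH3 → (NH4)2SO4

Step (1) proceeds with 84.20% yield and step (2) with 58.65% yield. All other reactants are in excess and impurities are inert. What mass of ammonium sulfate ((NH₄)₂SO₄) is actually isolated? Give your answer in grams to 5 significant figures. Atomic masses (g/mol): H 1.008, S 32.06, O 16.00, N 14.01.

490.12 g

Pure H2 = 48.221 × 0.9420 = 45.4242 g.
M(H2) = 2(1.008) = 2.016 g/mol.
M((NH4)2SO4) = 2(14.01) + 8(1.008) + 32.06 + 4(16.00) = 132.144 g/mol.
n(H2) = 45.4242 / 2.016 = 22.5318 mol.
Step 1 (H2:NH3 = 3:2): theoretical n(NH3) = 15.0212 mol; at 84.20% yield, n(NH3) = 12.6479 mol.
Step 2 (NH3:(NH4)2SO4 = 2:1): theoretical n((NH4)2SO4) = 6.32394 mol, so theoretical mass = 6.32394 × 132.144 = 835.670 g.
At 58.65% yield, actual mass of (NH4)2SO4 = 835.670 × 0.5865 = 490.121 g.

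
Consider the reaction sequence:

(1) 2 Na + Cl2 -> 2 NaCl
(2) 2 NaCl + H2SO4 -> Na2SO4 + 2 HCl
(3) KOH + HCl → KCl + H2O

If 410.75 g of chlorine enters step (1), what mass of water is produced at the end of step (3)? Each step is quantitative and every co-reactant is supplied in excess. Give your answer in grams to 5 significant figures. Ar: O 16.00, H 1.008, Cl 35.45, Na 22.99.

208.75 g

M(Cl2) = 2(35.45) = 70.90 g/mol.
M(H2O) = 2(1.008) + 16.00 = 18.016 g/mol.
n(Cl2) = 410.75 / 70.90 = 5.79337 mol.
Reaction (1): Cl2→NaCl ratio 1:2 ⇒ n(NaCl) = 11.5867 mol.
Reaction (2): NaCl→HCl ratio 2:2 ⇒ n(HCl) = 11.5867 mol.
Reaction (3): HCl→H2O ratio 1:1 ⇒ n(H2O) = 11.5867 mol.
Mass of H2O = 11.5867 × 18.016 = 208.747 g.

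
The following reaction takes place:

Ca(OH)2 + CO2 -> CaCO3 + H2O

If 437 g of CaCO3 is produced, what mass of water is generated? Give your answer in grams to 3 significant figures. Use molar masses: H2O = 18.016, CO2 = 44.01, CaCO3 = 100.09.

n(CaCO3) = 437.0 g / 100.09 g/mol = 4.366 mol.
From the equation the CaCO3:H2O mole ratio is 1:1, so n(H2O) = 4.366 × 1/1 = 4.366 mol.
Mass of H2O = 4.366 mol × 18.016 g/mol = 78.66 g.

78.7 g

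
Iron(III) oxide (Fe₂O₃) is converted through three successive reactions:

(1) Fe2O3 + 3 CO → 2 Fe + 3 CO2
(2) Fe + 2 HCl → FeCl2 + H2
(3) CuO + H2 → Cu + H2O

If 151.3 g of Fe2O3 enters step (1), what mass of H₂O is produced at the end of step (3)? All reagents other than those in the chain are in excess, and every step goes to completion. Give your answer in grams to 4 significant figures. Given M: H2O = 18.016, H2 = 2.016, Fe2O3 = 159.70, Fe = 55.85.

34.14 g

n(Fe2O3) = 151.3 / 159.70 = 0.94740 mol.
Reaction (1): Fe2O3→Fe ratio 1:2 ⇒ n(Fe) = 1.8948 mol.
Reaction (2): Fe→H2 ratio 1:1 ⇒ n(H2) = 1.8948 mol.
Reaction (3): H2→H2O ratio 1:1 ⇒ n(H2O) = 1.8948 mol.
Mass of H2O = 1.8948 × 18.016 = 34.137 g.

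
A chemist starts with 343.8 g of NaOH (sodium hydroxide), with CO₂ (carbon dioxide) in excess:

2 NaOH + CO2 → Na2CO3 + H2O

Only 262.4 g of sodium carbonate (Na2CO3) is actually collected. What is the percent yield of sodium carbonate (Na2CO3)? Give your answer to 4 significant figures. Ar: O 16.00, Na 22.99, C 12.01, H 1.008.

M(NaOH) = 22.99 + 16.00 + 1.008 = 39.998 g/mol.
M(Na2CO3) = 2(22.99) + 12.01 + 3(16.00) = 105.99 g/mol.
n(NaOH) = 343.80 g / 39.998 g/mol = 8.5954 mol.
From the equation the NaOH:Na2CO3 mole ratio is 2:1, so n(Na2CO3) = 8.5954 × 1/2 = 4.2977 mol.
Mass of Na2CO3 = 4.2977 mol × 105.99 g/mol = 455.51 g.
This is the theoretical yield. Percent yield = 262.4 g / 455.51 g × 100% = 57.605%.

57.61 %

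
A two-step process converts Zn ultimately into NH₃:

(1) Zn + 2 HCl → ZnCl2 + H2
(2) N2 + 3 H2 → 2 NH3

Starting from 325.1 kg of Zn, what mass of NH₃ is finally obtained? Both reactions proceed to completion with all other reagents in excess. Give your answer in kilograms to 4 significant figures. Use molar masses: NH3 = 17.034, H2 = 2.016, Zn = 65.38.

325.1 kg = 325100 g.
n(Zn) = 325100 / 65.38 = 4972.5 mol.
Step 1 gives a 1:1 ratio of Zn to H2, so n(H2) = 4972.5 mol.
In step 2 the H2:NH3 ratio is 3:2, so n(NH3) = 3315.0 mol.
Mass of NH3 = 3315.0 × 17.034 = 56467 g = 56.47 kg.

56.47 kg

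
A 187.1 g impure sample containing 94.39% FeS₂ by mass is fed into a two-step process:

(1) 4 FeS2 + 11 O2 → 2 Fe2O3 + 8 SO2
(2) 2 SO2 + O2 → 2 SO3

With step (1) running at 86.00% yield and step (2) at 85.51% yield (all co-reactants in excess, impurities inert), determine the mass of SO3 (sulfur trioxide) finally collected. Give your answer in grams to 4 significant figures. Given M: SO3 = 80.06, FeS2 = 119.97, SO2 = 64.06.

Pure FeS2 = 187.1 × 0.9439 = 176.60 g.
n(FeS2) = 176.60 / 119.97 = 1.4721 mol.
Step 1 (FeS2:SO2 = 4:8): theoretical n(SO2) = 2.9441 mol; at 86.00% yield, n(SO2) = 2.5320 mol.
Step 2 (SO2:SO3 = 2:2): theoretical n(SO3) = 2.5320 mol, so theoretical mass = 2.5320 × 80.06 = 202.71 g.
At 85.51% yield, actual mass of SO3 = 202.71 × 0.8551 = 173.34 g.

173.3 g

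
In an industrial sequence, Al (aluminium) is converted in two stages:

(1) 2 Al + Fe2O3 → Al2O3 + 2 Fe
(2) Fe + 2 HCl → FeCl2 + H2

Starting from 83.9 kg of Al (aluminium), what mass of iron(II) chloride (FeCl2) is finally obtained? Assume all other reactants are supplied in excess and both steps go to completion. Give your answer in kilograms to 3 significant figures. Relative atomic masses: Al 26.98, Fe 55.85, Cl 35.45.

394 kg

M(Al) = 26.98 g/mol.
M(FeCl2) = 55.85 + 2(35.45) = 126.75 g/mol.
83.9 kg = 83900 g.
n(Al) = 83900 / 26.98 = 3110 mol.
Step 1 gives a 2:2 ratio of Al to Fe, so n(Fe) = 3110 mol.
In step 2 the Fe:FeCl2 ratio is 1:1, so n(FeCl2) = 3110 mol.
Mass of FeCl2 = 3110 × 126.75 = 394200 g = 394 kg.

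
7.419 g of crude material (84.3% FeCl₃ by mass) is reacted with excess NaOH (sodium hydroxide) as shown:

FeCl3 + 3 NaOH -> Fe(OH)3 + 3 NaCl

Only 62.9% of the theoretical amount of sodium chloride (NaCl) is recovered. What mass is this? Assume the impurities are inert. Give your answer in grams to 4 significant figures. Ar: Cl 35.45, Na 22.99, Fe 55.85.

4.252 g

Pure FeCl3 available = 7.419 g × 0.843 = 6.2542 g.
M(FeCl3) = 55.85 + 3(35.45) = 162.20 g/mol.
M(NaCl) = 22.99 + 35.45 = 58.44 g/mol.
n(FeCl3) = 6.2542 g / 162.20 g/mol = 0.038559 mol.
From the equation the FeCl3:NaCl mole ratio is 1:3, so n(NaCl) = 0.038559 × 3/1 = 0.11568 mol.
Mass of NaCl = 0.11568 mol × 58.44 g/mol = 6.7601 g.
Actual mass collected = 6.7601 g × 0.629 = 4.2521 g.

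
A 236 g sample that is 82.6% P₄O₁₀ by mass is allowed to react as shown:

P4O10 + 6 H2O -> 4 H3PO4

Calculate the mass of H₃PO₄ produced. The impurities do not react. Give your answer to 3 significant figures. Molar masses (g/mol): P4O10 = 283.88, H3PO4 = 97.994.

269 g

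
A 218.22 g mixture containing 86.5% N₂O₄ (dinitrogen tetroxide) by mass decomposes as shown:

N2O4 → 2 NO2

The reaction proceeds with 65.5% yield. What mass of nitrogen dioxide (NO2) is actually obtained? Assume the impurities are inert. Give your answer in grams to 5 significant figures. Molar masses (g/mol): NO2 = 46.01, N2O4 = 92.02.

123.64 g

Pure N2O4 available = 218.22 g × 0.865 = 188.760 g.
n(N2O4) = 188.760 g / 92.02 g/mol = 2.05130 mol.
From the equation the N2O4:NO2 mole ratio is 1:2, so n(NO2) = 2.05130 × 2/1 = 4.10259 mol.
Mass of NO2 = 4.10259 mol × 46.01 g/mol = 188.760 g.
Actual mass collected = 188.760 g × 0.655 = 123.638 g.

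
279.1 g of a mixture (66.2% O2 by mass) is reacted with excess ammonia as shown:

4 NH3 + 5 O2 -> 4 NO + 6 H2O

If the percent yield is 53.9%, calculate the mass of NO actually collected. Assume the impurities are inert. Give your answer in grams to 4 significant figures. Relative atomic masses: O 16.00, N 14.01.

74.72 g

Pure O2 available = 279.1 g × 0.662 = 184.76 g.
M(O2) = 2(16.00) = 32.00 g/mol.
M(NO) = 14.01 + 16.00 = 30.01 g/mol.
n(O2) = 184.76 g / 32.00 g/mol = 5.7739 mol.
From the equation the O2:NO mole ratio is 5:4, so n(NO) = 5.7739 × 4/5 = 4.6191 mol.
Mass of NO = 4.6191 mol × 30.01 g/mol = 138.62 g.
Actual mass collected = 138.62 g × 0.539 = 74.716 g.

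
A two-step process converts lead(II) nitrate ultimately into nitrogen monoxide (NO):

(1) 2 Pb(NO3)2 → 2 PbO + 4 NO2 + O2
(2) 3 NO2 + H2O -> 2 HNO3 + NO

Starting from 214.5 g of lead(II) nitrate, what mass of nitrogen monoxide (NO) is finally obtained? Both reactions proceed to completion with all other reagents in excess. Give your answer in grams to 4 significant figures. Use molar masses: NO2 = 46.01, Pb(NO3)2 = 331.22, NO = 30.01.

12.96 g

n(Pb(NO3)2) = 214.50 / 331.22 = 0.64761 mol.
Step 1 gives a 2:4 ratio of Pb(NO3)2 to NO2, so n(NO2) = 1.2952 mol.
In step 2 the NO2:NO ratio is 3:1, so n(NO) = 0.43174 mol.
Mass of NO = 0.43174 × 30.01 = 12.956 g.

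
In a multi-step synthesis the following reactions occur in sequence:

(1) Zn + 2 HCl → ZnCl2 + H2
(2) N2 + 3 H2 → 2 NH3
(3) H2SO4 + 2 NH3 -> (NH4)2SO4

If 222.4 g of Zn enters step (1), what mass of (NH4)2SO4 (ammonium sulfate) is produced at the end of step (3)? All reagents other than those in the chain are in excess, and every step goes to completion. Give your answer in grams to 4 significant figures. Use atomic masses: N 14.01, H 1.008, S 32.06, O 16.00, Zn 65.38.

M(Zn) = 65.38 g/mol.
M((NH4)2SO4) = 2(14.01) + 8(1.008) + 32.06 + 4(16.00) = 132.144 g/mol.
n(Zn) = 222.4 / 65.38 = 3.4017 mol.
Reaction (1): Zn→H2 ratio 1:1 ⇒ n(H2) = 3.4017 mol.
Reaction (2): H2→NH3 ratio 3:2 ⇒ n(NH3) = 2.2678 mol.
Reaction (3): NH3→(NH4)2SO4 ratio 2:1 ⇒ n((NH4)2SO4) = 1.1339 mol.
Mass of (NH4)2SO4 = 1.1339 × 132.144 = 149.84 g.

149.8 g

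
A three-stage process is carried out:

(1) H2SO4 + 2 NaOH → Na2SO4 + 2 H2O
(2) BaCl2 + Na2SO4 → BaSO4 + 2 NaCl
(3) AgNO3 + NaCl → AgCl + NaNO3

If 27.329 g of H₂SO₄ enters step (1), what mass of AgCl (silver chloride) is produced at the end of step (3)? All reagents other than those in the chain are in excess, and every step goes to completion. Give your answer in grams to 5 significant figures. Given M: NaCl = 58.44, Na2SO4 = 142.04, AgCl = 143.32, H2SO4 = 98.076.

79.873 g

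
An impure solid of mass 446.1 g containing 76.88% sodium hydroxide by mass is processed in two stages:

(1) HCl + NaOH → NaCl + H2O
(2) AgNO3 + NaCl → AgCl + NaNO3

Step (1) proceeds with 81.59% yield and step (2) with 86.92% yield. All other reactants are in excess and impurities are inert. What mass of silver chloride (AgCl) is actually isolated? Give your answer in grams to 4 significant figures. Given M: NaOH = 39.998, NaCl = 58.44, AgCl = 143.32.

Pure NaOH = 446.1 × 0.7688 = 342.96 g.
n(NaOH) = 342.96 / 39.998 = 8.5745 mol.
Step 1 (NaOH:NaCl = 1:1): theoretical n(NaCl) = 8.5745 mol; at 81.59% yield, n(NaCl) = 6.9959 mol.
Step 2 (NaCl:AgCl = 1:1): theoretical n(AgCl) = 6.9959 mol, so theoretical mass = 6.9959 × 143.32 = 1002.7 g.
At 86.92% yield, actual mass of AgCl = 1002.7 × 0.8692 = 871.51 g.

871.5 g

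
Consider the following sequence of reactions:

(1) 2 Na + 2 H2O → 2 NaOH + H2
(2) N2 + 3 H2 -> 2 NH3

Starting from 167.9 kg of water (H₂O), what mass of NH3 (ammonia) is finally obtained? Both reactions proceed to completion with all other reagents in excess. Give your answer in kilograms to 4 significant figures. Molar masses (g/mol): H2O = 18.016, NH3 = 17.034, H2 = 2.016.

167.9 kg = 167900 g.
n(H2O) = 167900 / 18.016 = 9319.5 mol.
Step 1 gives a 2:1 ratio of H2O to H2, so n(H2) = 4659.7 mol.
In step 2 the H2:NH3 ratio is 3:2, so n(NH3) = 3106.5 mol.
Mass of NH3 = 3106.5 × 17.034 = 52916 g = 52.92 kg.

52.92 kg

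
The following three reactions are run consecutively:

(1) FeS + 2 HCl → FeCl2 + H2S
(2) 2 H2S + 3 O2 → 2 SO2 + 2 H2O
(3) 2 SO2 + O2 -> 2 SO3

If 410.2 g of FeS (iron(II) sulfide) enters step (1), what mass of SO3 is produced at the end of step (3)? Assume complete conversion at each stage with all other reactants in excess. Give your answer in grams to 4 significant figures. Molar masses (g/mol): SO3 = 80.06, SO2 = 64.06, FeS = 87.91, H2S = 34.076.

n(FeS) = 410.2 / 87.91 = 4.6661 mol.
Reaction (1): FeS→H2S ratio 1:1 ⇒ n(H2S) = 4.6661 mol.
Reaction (2): H2S→SO2 ratio 2:2 ⇒ n(SO2) = 4.6661 mol.
Reaction (3): SO2→SO3 ratio 2:2 ⇒ n(SO3) = 4.6661 mol.
Mass of SO3 = 4.6661 × 80.06 = 373.57 g.

373.6 g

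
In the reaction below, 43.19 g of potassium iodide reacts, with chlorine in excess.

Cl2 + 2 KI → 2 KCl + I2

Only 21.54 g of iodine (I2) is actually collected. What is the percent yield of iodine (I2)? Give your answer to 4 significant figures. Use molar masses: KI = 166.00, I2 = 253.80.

65.24 %

n(KI) = 43.190 g / 166.00 g/mol = 0.26018 mol.
From the equation the KI:I2 mole ratio is 2:1, so n(I2) = 0.26018 × 1/2 = 0.13009 mol.
Mass of I2 = 0.13009 mol × 253.80 g/mol = 33.017 g.
This is the theoretical yield. Percent yield = 21.54 g / 33.017 g × 100% = 65.239%.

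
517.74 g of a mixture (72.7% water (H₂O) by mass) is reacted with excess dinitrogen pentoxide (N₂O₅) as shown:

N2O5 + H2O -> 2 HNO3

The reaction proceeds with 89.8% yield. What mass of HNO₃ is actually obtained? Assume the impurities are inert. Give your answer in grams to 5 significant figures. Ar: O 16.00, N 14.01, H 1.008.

2364.6 g

Pure H2O available = 517.74 g × 0.727 = 376.397 g.
M(H2O) = 2(1.008) + 16.00 = 18.016 g/mol.
M(HNO3) = 1.008 + 14.01 + 3(16.00) = 63.018 g/mol.
n(H2O) = 376.397 g / 18.016 g/mol = 20.8924 mol.
From the equation the H2O:HNO3 mole ratio is 1:2, so n(HNO3) = 20.8924 × 2/1 = 41.7847 mol.
Mass of HNO3 = 41.7847 mol × 63.018 g/mol = 2633.19 g.
Actual mass collected = 2633.19 g × 0.898 = 2364.61 g.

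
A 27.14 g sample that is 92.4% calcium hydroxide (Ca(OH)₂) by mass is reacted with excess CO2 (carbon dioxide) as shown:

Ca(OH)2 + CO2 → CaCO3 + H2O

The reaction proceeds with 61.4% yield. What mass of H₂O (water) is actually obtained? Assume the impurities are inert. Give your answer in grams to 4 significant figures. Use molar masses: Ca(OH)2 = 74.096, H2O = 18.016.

Pure Ca(OH)2 available = 27.14 g × 0.924 = 25.077 g.
n(Ca(OH)2) = 25.077 g / 74.096 g/mol = 0.33844 mol.
From the equation the Ca(OH)2:H2O mole ratio is 1:1, so n(H2O) = 0.33844 × 1/1 = 0.33844 mol.
Mass of H2O = 0.33844 mol × 18.016 g/mol = 6.0974 g.
Actual mass collected = 6.0974 g × 0.614 = 3.7438 g.

3.744 g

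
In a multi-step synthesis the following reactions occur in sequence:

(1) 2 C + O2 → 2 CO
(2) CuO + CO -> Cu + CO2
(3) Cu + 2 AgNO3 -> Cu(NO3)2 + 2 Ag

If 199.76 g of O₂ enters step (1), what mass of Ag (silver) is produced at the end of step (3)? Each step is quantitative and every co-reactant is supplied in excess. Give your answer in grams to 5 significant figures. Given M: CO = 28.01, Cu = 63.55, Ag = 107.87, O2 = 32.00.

2693.5 g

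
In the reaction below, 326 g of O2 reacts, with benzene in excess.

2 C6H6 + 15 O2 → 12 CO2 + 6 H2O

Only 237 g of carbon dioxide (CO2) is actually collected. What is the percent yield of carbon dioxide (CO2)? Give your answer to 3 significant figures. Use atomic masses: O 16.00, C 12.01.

66.1 %

M(O2) = 2(16.00) = 32.00 g/mol.
M(CO2) = 12.01 + 2(16.00) = 44.01 g/mol.
n(O2) = 326.0 g / 32.00 g/mol = 10.19 mol.
From the equation the O2:CO2 mole ratio is 15:12, so n(CO2) = 10.19 × 12/15 = 8.150 mol.
Mass of CO2 = 8.150 mol × 44.01 g/mol = 358.7 g.
This is the theoretical yield. Percent yield = 237 g / 358.7 g × 100% = 66.08%.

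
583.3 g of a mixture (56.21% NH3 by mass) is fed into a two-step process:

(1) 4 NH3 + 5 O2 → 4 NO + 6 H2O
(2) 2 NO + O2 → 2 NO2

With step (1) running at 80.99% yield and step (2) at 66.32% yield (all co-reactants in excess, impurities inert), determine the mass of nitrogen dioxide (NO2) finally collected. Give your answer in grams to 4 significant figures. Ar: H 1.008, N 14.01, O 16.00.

475.7 g

Pure NH3 = 583.3 × 0.5621 = 327.87 g.
M(NH3) = 14.01 + 3(1.008) = 17.034 g/mol.
M(NO2) = 14.01 + 2(16.00) = 46.01 g/mol.
n(NH3) = 327.87 / 17.034 = 19.248 mol.
Step 1 (NH3:NO = 4:4): theoretical n(NO) = 19.248 mol; at 80.99% yield, n(NO) = 15.589 mol.
Step 2 (NO:NO2 = 2:2): theoretical n(NO2) = 15.589 mol, so theoretical mass = 15.589 × 46.01 = 717.25 g.
At 66.32% yield, actual mass of NO2 = 717.25 × 0.6632 = 475.68 g.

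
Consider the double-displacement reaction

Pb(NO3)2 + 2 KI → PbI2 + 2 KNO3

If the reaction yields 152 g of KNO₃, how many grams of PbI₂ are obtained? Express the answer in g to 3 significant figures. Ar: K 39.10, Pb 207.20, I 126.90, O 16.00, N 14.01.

347 g

M(KNO3) = 39.10 + 14.01 + 3(16.00) = 101.11 g/mol.
M(PbI2) = 207.20 + 2(126.90) = 461.00 g/mol.
n(KNO3) = 152.0 g / 101.11 g/mol = 1.503 mol.
From the equation the KNO3:PbI2 mole ratio is 2:1, so n(PbI2) = 1.503 × 1/2 = 0.7517 mol.
Mass of PbI2 = 0.7517 mol × 461.00 g/mol = 346.5 g.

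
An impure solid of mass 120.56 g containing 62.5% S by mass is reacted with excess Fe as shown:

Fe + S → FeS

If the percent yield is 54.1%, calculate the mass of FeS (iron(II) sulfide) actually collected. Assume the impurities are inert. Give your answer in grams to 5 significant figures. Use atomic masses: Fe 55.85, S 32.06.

Pure S available = 120.56 g × 0.625 = 75.3500 g.
M(S) = 32.06 g/mol.
M(FeS) = 55.85 + 32.06 = 87.91 g/mol.
n(S) = 75.3500 g / 32.06 g/mol = 2.35028 mol.
From the equation the S:FeS mole ratio is 1:1, so n(FeS) = 2.35028 × 1/1 = 2.35028 mol.
Mass of FeS = 2.35028 mol × 87.91 g/mol = 206.613 g.
Actual mass collected = 206.613 g × 0.541 = 111.778 g.

111.78 g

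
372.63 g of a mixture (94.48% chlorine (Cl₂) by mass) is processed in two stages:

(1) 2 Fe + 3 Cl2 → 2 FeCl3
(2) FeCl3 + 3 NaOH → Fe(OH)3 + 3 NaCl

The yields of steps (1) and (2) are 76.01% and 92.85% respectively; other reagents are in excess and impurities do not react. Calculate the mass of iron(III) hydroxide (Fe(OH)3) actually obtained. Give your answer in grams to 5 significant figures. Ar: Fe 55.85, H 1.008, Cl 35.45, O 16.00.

249.69 g

Pure Cl2 = 372.63 × 0.9448 = 352.061 g.
M(Cl2) = 2(35.45) = 70.90 g/mol.
M(Fe(OH)3) = 55.85 + 3(16.00) + 3(1.008) = 106.874 g/mol.
n(Cl2) = 352.061 / 70.90 = 4.96560 mol.
Step 1 (Cl2:FeCl3 = 3:2): theoretical n(FeCl3) = 3.31040 mol; at 76.01% yield, n(FeCl3) = 2.51623 mol.
Step 2 (FeCl3:Fe(OH)3 = 1:1): theoretical n(Fe(OH)3) = 2.51623 mol, so theoretical mass = 2.51623 × 106.874 = 268.920 g.
At 92.85% yield, actual mass of Fe(OH)3 = 268.920 × 0.9285 = 249.692 g.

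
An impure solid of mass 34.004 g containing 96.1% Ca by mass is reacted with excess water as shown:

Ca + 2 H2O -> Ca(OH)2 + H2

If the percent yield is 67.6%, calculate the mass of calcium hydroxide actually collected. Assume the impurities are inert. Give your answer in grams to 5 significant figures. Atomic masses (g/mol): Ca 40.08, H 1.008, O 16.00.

40.838 g

Pure Ca available = 34.004 g × 0.961 = 32.6778 g.
M(Ca) = 40.08 g/mol.
M(Ca(OH)2) = 40.08 + 2(16.00) + 2(1.008) = 74.096 g/mol.
n(Ca) = 32.6778 g / 40.08 g/mol = 0.815315 mol.
From the equation the Ca:Ca(OH)2 mole ratio is 1:1, so n(Ca(OH)2) = 0.815315 × 1/1 = 0.815315 mol.
Mass of Ca(OH)2 = 0.815315 mol × 74.096 g/mol = 60.4116 g.
Actual mass collected = 60.4116 g × 0.676 = 40.8383 g.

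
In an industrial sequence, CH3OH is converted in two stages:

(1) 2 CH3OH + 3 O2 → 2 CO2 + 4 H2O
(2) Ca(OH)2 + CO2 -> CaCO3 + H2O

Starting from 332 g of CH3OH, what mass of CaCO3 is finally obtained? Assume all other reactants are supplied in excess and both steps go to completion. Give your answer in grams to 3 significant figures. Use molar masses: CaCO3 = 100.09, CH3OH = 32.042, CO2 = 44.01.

1040 g

n(CH3OH) = 332.0 / 32.042 = 10.36 mol.
Step 1 gives a 2:2 ratio of CH3OH to CO2, so n(CO2) = 10.36 mol.
In step 2 the CO2:CaCO3 ratio is 1:1, so n(CaCO3) = 10.36 mol.
Mass of CaCO3 = 10.36 × 100.09 = 1037 g.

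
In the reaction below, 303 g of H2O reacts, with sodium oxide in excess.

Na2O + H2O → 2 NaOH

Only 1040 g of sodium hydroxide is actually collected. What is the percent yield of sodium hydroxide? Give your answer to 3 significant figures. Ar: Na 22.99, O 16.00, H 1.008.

M(H2O) = 2(1.008) + 16.00 = 18.016 g/mol.
M(NaOH) = 22.99 + 16.00 + 1.008 = 39.998 g/mol.
n(H2O) = 303.0 g / 18.016 g/mol = 16.82 mol.
From the equation the H2O:NaOH mole ratio is 1:2, so n(NaOH) = 16.82 × 2/1 = 33.64 mol.
Mass of NaOH = 33.64 mol × 39.998 g/mol = 1345 g.
This is the theoretical yield. Percent yield = 1040 g / 1345 g × 100% = 77.30%.

77.3 %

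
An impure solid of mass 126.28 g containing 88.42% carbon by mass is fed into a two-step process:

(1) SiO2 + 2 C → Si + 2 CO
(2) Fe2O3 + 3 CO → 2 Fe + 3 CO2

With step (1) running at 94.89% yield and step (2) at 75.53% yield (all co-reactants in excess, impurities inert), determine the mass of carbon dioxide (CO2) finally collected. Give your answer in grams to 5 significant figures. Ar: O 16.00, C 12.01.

Pure C = 126.28 × 0.8842 = 111.657 g.
M(C) = 12.01 g/mol.
M(CO2) = 12.01 + 2(16.00) = 44.01 g/mol.
n(C) = 111.657 / 12.01 = 9.29698 mol.
Step 1 (C:CO = 2:2): theoretical n(CO) = 9.29698 mol; at 94.89% yield, n(CO) = 8.82191 mol.
Step 2 (CO:CO2 = 3:3): theoretical n(CO2) = 8.82191 mol, so theoretical mass = 8.82191 × 44.01 = 388.252 g.
At 75.53% yield, actual mass of CO2 = 388.252 × 0.7553 = 293.247 g.

293.25 g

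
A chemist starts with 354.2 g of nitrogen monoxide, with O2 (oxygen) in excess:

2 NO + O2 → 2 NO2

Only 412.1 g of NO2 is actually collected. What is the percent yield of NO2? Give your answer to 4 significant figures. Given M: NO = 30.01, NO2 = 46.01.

n(NO) = 354.20 g / 30.01 g/mol = 11.803 mol.
From the equation the NO:NO2 mole ratio is 2:2, so n(NO2) = 11.803 × 2/2 = 11.803 mol.
Mass of NO2 = 11.803 mol × 46.01 g/mol = 543.04 g.
This is the theoretical yield. Percent yield = 412.1 g / 543.04 g × 100% = 75.887%.

75.89 %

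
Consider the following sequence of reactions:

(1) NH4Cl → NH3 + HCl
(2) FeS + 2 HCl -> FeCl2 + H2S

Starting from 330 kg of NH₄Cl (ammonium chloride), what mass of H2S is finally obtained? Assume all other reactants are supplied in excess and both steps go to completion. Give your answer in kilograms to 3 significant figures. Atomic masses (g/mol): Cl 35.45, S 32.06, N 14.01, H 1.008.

M(NH4Cl) = 14.01 + 4(1.008) + 35.45 = 53.492 g/mol.
M(H2S) = 2(1.008) + 32.06 = 34.076 g/mol.
330 kg = 330000 g.
n(NH4Cl) = 330000 / 53.492 = 6169 mol.
Step 1 gives a 1:1 ratio of NH4Cl to HCl, so n(HCl) = 6169 mol.
In step 2 the HCl:H2S ratio is 2:1, so n(H2S) = 3085 mol.
Mass of H2S = 3085 × 34.076 = 105100 g = 105 kg.

105 kg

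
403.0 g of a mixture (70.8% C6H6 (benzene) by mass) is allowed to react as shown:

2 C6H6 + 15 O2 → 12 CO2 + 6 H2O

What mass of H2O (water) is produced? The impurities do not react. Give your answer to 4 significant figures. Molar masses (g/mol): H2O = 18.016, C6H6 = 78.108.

Mass of pure C6H6 = 403.0 g × 0.708 = 285.32 g.
n(C6H6) = 285.32 g / 78.108 g/mol = 3.6529 mol.
From the equation the C6H6:H2O mole ratio is 2:6, so n(H2O) = 3.6529 × 6/2 = 10.959 mol.
Mass of H2O = 10.959 mol × 18.016 g/mol = 197.43 g.

197.4 g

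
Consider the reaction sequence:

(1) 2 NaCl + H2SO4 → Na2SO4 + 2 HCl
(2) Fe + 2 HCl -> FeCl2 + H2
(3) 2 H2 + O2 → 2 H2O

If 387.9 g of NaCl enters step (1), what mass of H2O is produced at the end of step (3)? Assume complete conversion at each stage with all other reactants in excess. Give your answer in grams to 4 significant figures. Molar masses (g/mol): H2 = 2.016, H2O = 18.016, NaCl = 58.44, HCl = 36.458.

59.79 g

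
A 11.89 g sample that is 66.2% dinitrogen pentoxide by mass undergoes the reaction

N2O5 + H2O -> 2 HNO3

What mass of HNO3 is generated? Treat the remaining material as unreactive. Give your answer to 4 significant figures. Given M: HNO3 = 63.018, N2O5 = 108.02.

9.184 g

Mass of pure N2O5 = 11.89 g × 0.662 = 7.8712 g.
n(N2O5) = 7.8712 g / 108.02 g/mol = 0.072868 mol.
From the equation the N2O5:HNO3 mole ratio is 1:2, so n(HNO3) = 0.072868 × 2/1 = 0.14574 mol.
Mass of HNO3 = 0.14574 mol × 63.018 g/mol = 9.1840 g.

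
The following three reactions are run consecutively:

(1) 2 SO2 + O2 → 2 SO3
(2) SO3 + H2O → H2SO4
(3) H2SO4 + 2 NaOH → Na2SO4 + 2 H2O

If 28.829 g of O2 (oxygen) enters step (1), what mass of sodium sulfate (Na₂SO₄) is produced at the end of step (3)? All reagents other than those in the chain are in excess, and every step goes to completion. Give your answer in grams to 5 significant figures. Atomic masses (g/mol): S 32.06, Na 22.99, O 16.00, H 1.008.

M(O2) = 2(16.00) = 32.00 g/mol.
M(Na2SO4) = 2(22.99) + 32.06 + 4(16.00) = 142.04 g/mol.
n(O2) = 28.829 / 32.00 = 0.900906 mol.
Reaction (1): O2→SO3 ratio 1:2 ⇒ n(SO3) = 1.80181 mol.
Reaction (2): SO3→H2SO4 ratio 1:1 ⇒ n(H2SO4) = 1.80181 mol.
Reaction (3): H2SO4→Na2SO4 ratio 1:1 ⇒ n(Na2SO4) = 1.80181 mol.
Mass of Na2SO4 = 1.80181 × 142.04 = 255.929 g.

255.93 g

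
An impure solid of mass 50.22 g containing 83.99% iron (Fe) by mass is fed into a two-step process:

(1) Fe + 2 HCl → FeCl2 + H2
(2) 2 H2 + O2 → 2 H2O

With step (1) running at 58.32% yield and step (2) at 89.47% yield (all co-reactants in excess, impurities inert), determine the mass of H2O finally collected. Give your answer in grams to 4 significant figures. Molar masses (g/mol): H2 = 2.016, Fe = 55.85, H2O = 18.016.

Pure Fe = 50.22 × 0.8399 = 42.180 g.
n(Fe) = 42.180 / 55.85 = 0.75523 mol.
Step 1 (Fe:H2 = 1:1): theoretical n(H2) = 0.75523 mol; at 58.32% yield, n(H2) = 0.44045 mol.
Step 2 (H2:H2O = 2:2): theoretical n(H2O) = 0.44045 mol, so theoretical mass = 0.44045 × 18.016 = 7.9352 g.
At 89.47% yield, actual mass of H2O = 7.9352 × 0.8947 = 7.0996 g.

7.100 g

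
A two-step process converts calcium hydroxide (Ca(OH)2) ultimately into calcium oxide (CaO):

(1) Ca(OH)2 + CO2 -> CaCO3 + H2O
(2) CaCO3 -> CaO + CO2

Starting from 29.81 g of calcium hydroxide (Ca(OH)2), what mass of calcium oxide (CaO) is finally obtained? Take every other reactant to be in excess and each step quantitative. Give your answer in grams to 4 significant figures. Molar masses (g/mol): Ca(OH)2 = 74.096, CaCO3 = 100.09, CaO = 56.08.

n(Ca(OH)2) = 29.810 / 74.096 = 0.40232 mol.
Step 1 gives a 1:1 ratio of Ca(OH)2 to CaCO3, so n(CaCO3) = 0.40232 mol.
In step 2 the CaCO3:CaO ratio is 1:1, so n(CaO) = 0.40232 mol.
Mass of CaO = 0.40232 × 56.08 = 22.562 g.

22.56 g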